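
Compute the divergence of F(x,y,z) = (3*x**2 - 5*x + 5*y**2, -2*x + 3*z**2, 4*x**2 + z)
6*x - 4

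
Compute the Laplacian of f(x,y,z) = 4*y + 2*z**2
4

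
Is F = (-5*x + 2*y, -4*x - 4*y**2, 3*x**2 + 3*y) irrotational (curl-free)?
No, ∇×F = (3, -6*x, -6)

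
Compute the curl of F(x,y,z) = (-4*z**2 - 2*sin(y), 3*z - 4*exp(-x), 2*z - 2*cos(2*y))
(4*sin(2*y) - 3, -8*z, 2*cos(y) + 4*exp(-x))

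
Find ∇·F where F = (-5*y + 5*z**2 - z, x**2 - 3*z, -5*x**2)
0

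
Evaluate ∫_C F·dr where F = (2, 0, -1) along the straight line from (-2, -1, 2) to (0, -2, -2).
8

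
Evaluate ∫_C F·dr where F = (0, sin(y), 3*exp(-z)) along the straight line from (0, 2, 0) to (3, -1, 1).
-3*exp(-1) - cos(1) + cos(2) + 3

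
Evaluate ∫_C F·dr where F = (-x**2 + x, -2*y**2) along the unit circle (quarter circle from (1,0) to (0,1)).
-5/6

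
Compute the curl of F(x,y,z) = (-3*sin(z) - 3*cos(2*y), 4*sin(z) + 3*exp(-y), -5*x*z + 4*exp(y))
(4*exp(y) - 4*cos(z), 5*z - 3*cos(z), -6*sin(2*y))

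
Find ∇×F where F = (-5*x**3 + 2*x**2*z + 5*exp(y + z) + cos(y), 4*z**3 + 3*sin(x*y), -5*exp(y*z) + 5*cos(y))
(-12*z**2 - 5*z*exp(y*z) - 5*sin(y), 2*x**2 + 5*exp(y + z), 3*y*cos(x*y) - 5*exp(y + z) + sin(y))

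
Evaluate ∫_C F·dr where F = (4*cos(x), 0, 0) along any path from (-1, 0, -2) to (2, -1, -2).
4*sin(1) + 4*sin(2)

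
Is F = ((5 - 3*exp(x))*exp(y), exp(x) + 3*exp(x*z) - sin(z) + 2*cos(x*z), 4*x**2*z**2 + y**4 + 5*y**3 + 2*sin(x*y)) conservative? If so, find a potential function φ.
No, ∇×F = (-3*x*exp(x*z) + 2*x*sin(x*z) + 2*x*cos(x*y) + 4*y**3 + 15*y**2 + cos(z), -8*x*z**2 - 2*y*cos(x*y), 3*z*exp(x*z) - 2*z*sin(x*z) + (3*exp(x) - 5)*exp(y) + exp(x)) ≠ 0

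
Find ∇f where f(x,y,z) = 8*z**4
(0, 0, 32*z**3)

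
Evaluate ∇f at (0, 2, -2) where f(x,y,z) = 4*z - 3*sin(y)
(0, -3*cos(2), 4)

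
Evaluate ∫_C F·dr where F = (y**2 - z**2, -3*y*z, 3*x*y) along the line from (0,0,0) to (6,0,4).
-32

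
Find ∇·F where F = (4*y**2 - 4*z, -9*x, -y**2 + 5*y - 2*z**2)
-4*z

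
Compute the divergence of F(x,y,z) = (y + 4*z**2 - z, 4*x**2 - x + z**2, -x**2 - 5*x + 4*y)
0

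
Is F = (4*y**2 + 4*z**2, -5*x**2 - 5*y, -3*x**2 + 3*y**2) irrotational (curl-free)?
No, ∇×F = (6*y, 6*x + 8*z, -10*x - 8*y)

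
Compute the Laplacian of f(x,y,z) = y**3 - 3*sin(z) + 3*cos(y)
6*y + 3*sin(z) - 3*cos(y)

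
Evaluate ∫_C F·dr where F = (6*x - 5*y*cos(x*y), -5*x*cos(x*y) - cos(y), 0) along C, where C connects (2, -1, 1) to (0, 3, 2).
-12 - 5*sin(2) - sin(1) - sin(3)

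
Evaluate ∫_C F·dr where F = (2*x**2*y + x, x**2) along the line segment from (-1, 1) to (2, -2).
-9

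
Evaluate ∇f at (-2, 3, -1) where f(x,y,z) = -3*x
(-3, 0, 0)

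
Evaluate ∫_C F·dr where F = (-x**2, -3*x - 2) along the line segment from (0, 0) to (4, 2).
-112/3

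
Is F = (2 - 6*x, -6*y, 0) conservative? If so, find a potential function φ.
Yes, F is conservative. φ = -3*x**2 + 2*x - 3*y**2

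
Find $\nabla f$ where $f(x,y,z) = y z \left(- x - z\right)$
(-y*z, -z*(x + z), y*(-x - 2*z))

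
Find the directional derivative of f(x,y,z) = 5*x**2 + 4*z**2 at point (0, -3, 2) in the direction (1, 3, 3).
48*sqrt(19)/19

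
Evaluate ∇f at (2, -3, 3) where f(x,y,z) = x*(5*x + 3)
(23, 0, 0)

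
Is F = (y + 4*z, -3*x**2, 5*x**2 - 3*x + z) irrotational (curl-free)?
No, ∇×F = (0, 7 - 10*x, -6*x - 1)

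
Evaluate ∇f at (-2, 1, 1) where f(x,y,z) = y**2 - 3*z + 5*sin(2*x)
(10*cos(4), 2, -3)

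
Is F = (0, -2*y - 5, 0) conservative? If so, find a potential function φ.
Yes, F is conservative. φ = y*(-y - 5)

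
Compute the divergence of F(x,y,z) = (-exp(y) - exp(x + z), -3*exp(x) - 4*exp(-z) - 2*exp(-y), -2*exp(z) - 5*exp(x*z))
-5*x*exp(x*z) - 2*exp(z) - exp(x + z) + 2*exp(-y)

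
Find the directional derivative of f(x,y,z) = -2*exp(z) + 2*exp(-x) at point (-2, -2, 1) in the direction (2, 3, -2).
4*sqrt(17)*E*(1 - E)/17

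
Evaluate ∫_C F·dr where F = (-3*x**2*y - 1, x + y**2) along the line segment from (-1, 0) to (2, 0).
-3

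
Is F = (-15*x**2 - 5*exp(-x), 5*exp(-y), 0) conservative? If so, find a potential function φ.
Yes, F is conservative. φ = -5*x**3 - 5*exp(-y) + 5*exp(-x)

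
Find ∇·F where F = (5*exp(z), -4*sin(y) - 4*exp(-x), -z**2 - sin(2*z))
-2*z - 4*cos(y) - 2*cos(2*z)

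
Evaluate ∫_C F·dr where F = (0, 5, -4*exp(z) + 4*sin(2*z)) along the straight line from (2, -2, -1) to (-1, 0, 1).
10 - 8*sinh(1)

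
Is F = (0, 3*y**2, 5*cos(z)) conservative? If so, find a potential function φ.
Yes, F is conservative. φ = y**3 + 5*sin(z)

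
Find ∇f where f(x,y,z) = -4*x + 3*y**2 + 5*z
(-4, 6*y, 5)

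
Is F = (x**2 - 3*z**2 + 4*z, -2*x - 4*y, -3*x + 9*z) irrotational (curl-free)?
No, ∇×F = (0, 7 - 6*z, -2)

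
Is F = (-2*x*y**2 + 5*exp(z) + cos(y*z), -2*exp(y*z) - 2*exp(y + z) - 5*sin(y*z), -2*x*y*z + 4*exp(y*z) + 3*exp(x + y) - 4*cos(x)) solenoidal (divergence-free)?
No, ∇·F = -2*x*y - 2*y**2 + 4*y*exp(y*z) - 2*z*exp(y*z) - 5*z*cos(y*z) - 2*exp(y + z)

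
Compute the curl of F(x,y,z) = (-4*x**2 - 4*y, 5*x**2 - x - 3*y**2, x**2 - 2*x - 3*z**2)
(0, 2 - 2*x, 10*x + 3)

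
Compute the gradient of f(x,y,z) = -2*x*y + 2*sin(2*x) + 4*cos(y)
(-2*y + 4*cos(2*x), -2*x - 4*sin(y), 0)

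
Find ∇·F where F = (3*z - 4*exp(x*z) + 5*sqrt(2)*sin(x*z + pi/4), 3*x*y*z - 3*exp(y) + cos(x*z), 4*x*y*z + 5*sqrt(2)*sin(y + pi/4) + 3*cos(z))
4*x*y + 3*x*z - 4*z*exp(x*z) + 5*sqrt(2)*z*cos(x*z + pi/4) - 3*exp(y) - 3*sin(z)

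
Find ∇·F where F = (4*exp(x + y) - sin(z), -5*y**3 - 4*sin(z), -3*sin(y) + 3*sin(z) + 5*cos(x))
-15*y**2 + 4*exp(x + y) + 3*cos(z)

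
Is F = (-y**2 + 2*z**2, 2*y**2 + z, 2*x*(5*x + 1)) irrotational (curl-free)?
No, ∇×F = (-1, -20*x + 4*z - 2, 2*y)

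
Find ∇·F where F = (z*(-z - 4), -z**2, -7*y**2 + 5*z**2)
10*z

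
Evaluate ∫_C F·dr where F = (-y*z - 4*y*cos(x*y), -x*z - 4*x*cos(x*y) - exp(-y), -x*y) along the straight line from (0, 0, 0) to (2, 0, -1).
0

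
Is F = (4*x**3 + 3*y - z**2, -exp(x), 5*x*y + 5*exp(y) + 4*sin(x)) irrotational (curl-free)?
No, ∇×F = (5*x + 5*exp(y), -5*y - 2*z - 4*cos(x), -exp(x) - 3)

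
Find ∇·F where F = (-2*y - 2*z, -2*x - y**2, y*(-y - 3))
-2*y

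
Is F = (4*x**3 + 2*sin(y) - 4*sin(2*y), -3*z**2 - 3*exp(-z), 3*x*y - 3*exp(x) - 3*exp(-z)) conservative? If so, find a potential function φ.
No, ∇×F = (3*x + 6*z - 3*exp(-z), -3*y + 3*exp(x), -2*cos(y) + 8*cos(2*y)) ≠ 0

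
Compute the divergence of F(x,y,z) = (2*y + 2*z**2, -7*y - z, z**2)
2*z - 7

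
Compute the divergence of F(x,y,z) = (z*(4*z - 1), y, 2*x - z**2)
1 - 2*z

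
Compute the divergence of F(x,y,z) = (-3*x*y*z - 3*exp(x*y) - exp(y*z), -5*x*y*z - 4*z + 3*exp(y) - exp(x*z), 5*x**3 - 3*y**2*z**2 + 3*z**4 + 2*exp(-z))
-5*x*z - 6*y**2*z - 3*y*z - 3*y*exp(x*y) + 12*z**3 + 3*exp(y) - 2*exp(-z)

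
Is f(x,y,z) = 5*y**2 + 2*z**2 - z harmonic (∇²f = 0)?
No, ∇²f = 14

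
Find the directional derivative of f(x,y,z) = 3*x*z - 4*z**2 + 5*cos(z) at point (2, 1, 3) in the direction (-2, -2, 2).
-sqrt(3)*(5*sin(3) + 27)/3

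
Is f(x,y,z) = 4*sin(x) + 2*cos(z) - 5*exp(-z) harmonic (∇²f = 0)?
No, ∇²f = -4*sin(x) - 2*cos(z) - 5*exp(-z)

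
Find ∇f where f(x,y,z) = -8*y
(0, -8, 0)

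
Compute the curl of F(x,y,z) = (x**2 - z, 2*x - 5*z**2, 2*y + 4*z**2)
(10*z + 2, -1, 2)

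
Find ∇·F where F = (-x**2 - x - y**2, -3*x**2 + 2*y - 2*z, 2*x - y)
1 - 2*x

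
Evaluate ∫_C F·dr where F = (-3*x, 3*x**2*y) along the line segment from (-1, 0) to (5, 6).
558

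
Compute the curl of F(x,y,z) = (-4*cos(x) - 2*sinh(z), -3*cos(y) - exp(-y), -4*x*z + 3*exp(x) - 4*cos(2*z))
(0, 4*z - 3*exp(x) - 2*cosh(z), 0)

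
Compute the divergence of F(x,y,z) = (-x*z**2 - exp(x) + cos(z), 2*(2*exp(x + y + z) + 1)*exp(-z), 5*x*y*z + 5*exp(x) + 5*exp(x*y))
5*x*y - z**2 - exp(x) + 4*exp(x + y)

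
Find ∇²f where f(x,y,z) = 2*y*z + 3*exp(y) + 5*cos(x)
3*exp(y) - 5*cos(x)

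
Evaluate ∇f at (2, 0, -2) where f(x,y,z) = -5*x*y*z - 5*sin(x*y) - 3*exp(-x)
(3*exp(-2), 10, 0)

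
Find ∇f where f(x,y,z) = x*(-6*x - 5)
(-12*x - 5, 0, 0)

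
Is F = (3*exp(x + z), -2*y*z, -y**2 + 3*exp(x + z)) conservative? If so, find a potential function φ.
Yes, F is conservative. φ = -y**2*z + 3*exp(x + z)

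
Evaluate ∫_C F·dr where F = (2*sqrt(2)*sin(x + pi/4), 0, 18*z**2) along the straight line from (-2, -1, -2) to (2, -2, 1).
4*sin(2) + 54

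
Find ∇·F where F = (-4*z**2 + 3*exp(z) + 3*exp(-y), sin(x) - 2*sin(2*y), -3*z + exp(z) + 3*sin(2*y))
exp(z) - 4*cos(2*y) - 3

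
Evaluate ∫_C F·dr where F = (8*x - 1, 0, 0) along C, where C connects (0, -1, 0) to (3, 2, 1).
33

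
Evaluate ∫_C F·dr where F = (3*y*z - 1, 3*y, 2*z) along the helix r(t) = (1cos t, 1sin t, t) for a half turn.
2 + pi**2/4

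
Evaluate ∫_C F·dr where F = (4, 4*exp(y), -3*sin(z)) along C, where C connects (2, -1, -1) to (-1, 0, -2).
-8 - 3*cos(1) - 4*exp(-1) + 3*cos(2)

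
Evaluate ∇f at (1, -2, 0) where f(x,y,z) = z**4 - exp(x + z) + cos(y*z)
(-E, 0, -E)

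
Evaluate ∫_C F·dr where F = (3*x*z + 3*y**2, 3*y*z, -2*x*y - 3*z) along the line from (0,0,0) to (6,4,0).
96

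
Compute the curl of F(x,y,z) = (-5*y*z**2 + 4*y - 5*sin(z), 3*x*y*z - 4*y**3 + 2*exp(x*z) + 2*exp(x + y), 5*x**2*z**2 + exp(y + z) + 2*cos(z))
(-3*x*y - 2*x*exp(x*z) + exp(y + z), -10*x*z**2 - 10*y*z - 5*cos(z), 3*y*z + 5*z**2 + 2*z*exp(x*z) + 2*exp(x + y) - 4)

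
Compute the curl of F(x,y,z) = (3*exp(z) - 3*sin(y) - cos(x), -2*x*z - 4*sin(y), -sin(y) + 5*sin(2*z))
(2*x - cos(y), 3*exp(z), -2*z + 3*cos(y))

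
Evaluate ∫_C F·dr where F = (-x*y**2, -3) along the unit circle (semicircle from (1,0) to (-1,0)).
0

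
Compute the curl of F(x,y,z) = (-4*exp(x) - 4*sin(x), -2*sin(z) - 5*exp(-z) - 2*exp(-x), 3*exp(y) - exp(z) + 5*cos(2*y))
(3*exp(y) - 10*sin(2*y) + 2*cos(z) - 5*exp(-z), 0, 2*exp(-x))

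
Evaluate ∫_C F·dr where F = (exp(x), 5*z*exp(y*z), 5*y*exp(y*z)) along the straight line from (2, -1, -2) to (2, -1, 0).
5 - 5*exp(2)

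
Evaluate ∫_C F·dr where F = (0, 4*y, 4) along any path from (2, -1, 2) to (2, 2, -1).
-6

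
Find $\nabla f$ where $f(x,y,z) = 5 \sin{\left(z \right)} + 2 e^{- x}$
(-2*exp(-x), 0, 5*cos(z))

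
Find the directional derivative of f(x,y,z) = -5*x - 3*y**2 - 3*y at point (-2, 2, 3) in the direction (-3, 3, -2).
-15*sqrt(22)/11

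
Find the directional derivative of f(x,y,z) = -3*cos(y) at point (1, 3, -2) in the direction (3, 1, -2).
3*sqrt(14)*sin(3)/14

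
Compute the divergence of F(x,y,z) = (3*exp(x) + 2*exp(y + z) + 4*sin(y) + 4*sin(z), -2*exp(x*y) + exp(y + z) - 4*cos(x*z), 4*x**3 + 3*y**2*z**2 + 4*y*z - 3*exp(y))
-2*x*exp(x*y) + 6*y**2*z + 4*y + 3*exp(x) + exp(y + z)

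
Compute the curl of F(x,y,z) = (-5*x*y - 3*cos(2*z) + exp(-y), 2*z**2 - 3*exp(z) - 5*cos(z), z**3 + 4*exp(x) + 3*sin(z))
(-4*z + 3*exp(z) - 5*sin(z), -4*exp(x) + 6*sin(2*z), 5*x + exp(-y))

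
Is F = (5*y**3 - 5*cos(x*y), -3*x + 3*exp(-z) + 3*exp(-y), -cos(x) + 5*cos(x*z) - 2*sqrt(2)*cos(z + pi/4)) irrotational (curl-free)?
No, ∇×F = (3*exp(-z), 5*z*sin(x*z) - sin(x), -5*x*sin(x*y) - 15*y**2 - 3)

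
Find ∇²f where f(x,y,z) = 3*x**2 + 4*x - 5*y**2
-4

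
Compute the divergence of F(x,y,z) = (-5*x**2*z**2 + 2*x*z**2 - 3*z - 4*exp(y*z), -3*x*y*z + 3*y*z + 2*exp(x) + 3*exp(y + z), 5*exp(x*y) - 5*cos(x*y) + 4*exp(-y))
-10*x*z**2 - 3*x*z + 2*z**2 + 3*z + 3*exp(y + z)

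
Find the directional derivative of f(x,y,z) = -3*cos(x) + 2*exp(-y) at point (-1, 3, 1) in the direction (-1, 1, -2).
sqrt(6)*(-2 + 3*exp(3)*sin(1))*exp(-3)/6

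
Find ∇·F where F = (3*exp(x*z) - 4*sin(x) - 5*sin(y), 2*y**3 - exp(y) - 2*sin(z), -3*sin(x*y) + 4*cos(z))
6*y**2 + 3*z*exp(x*z) - exp(y) - 4*sin(z) - 4*cos(x)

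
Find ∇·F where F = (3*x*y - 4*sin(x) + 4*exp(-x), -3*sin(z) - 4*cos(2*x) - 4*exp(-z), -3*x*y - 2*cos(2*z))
3*y + 4*sin(2*z) - 4*cos(x) - 4*exp(-x)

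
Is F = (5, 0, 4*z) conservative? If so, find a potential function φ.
Yes, F is conservative. φ = 5*x + 2*z**2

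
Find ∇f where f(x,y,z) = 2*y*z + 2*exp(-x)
(-2*exp(-x), 2*z, 2*y)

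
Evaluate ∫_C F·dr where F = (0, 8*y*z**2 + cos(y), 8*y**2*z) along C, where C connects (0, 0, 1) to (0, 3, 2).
sin(3) + 144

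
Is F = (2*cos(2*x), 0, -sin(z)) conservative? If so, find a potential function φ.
Yes, F is conservative. φ = sin(2*x) + cos(z)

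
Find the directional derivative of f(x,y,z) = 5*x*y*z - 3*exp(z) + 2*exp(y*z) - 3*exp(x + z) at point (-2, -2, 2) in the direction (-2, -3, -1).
sqrt(14)*(-8 + 3*exp(6) + 89*exp(4))*exp(-4)/14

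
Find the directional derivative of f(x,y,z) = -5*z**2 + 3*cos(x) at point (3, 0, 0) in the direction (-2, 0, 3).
6*sqrt(13)*sin(3)/13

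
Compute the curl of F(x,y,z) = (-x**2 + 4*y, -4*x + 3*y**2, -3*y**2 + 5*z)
(-6*y, 0, -8)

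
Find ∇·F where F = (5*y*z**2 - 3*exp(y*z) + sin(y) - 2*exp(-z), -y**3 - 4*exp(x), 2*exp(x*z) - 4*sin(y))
2*x*exp(x*z) - 3*y**2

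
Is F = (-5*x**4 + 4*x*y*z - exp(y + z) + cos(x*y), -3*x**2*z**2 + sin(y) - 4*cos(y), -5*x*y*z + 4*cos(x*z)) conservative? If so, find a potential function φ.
No, ∇×F = (x*z*(6*x - 5), 4*x*y + 5*y*z + 4*z*sin(x*z) - exp(y + z), -6*x*z**2 - 4*x*z + x*sin(x*y) + exp(y + z)) ≠ 0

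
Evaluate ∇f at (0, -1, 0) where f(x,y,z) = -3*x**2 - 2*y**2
(0, 4, 0)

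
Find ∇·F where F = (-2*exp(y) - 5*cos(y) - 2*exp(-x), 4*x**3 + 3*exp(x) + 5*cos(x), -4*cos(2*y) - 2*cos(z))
2*sin(z) + 2*exp(-x)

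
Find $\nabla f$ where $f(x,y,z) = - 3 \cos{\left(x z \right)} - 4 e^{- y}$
(3*z*sin(x*z), 4*exp(-y), 3*x*sin(x*z))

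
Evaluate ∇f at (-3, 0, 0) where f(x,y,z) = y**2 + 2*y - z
(0, 2, -1)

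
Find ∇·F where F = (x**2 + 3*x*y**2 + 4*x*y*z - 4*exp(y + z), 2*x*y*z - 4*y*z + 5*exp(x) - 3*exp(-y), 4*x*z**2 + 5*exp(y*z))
10*x*z + 2*x + 3*y**2 + 4*y*z + 5*y*exp(y*z) - 4*z + 3*exp(-y)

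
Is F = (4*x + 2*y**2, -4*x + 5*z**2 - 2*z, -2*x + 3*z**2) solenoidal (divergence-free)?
No, ∇·F = 6*z + 4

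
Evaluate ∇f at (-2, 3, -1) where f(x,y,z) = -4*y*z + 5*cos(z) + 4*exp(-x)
(-4*exp(2), 4, -12 + 5*sin(1))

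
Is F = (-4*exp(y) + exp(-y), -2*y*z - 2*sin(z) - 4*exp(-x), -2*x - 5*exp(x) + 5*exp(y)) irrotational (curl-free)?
No, ∇×F = (2*y + 5*exp(y) + 2*cos(z), 5*exp(x) + 2, 4*exp(y) + exp(-y) + 4*exp(-x))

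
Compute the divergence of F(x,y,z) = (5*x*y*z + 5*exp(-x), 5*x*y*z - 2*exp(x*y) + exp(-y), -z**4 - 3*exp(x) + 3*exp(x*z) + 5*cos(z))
5*x*z - 2*x*exp(x*y) + 3*x*exp(x*z) + 5*y*z - 4*z**3 - 5*sin(z) - exp(-y) - 5*exp(-x)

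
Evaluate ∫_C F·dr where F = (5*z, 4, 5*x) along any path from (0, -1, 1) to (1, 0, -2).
-6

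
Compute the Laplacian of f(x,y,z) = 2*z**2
4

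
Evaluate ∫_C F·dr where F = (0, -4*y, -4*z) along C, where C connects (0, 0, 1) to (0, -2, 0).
-6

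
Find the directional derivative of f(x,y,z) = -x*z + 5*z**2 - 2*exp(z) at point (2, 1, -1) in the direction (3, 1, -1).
sqrt(11)*(2 + 15*E)*exp(-1)/11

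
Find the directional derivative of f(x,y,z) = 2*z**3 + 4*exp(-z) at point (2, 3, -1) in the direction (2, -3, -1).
sqrt(14)*(-3 + 2*E)/7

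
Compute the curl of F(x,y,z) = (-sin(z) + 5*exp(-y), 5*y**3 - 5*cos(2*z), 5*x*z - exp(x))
(-10*sin(2*z), -5*z + exp(x) - cos(z), 5*exp(-y))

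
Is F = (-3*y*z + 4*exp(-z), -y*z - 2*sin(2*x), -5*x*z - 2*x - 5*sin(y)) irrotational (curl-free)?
No, ∇×F = (y - 5*cos(y), -3*y + 5*z + 2 - 4*exp(-z), 3*z - 4*cos(2*x))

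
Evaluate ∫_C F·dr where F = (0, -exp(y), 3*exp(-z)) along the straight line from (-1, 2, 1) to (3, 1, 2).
(-exp(3) - 3 + 3*E + exp(4))*exp(-2)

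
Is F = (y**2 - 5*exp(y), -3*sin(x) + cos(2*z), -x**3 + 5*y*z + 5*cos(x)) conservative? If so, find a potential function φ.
No, ∇×F = (5*z + 2*sin(2*z), 3*x**2 + 5*sin(x), -2*y + 5*exp(y) - 3*cos(x)) ≠ 0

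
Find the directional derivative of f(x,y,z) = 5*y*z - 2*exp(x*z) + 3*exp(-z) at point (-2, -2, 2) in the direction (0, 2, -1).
sqrt(5)*(-4 + 3*exp(2) + 30*exp(4))*exp(-4)/5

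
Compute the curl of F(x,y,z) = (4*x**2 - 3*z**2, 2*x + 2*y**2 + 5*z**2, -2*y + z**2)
(-10*z - 2, -6*z, 2)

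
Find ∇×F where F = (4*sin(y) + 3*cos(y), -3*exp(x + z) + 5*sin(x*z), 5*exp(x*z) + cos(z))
(-5*x*cos(x*z) + 3*exp(x + z), -5*z*exp(x*z), 5*z*cos(x*z) - 3*exp(x + z) + 3*sin(y) - 4*cos(y))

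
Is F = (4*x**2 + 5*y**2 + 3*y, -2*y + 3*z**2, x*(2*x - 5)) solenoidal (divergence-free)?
No, ∇·F = 8*x - 2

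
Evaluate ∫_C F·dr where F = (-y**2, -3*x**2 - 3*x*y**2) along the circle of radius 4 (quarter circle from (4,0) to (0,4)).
-48*pi - 256/3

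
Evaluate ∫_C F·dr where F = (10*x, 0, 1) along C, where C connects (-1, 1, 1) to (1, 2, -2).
-3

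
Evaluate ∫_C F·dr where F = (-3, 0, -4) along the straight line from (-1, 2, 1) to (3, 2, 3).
-20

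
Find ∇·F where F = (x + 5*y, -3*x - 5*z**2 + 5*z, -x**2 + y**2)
1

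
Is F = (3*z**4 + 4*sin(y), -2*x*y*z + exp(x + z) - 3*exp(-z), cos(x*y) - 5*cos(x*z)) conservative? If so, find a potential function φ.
No, ∇×F = (2*x*y - x*sin(x*y) - exp(x + z) - 3*exp(-z), y*sin(x*y) + 12*z**3 - 5*z*sin(x*z), -2*y*z + exp(x + z) - 4*cos(y)) ≠ 0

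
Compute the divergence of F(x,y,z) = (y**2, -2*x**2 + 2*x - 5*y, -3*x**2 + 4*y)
-5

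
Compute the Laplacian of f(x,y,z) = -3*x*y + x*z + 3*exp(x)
3*exp(x)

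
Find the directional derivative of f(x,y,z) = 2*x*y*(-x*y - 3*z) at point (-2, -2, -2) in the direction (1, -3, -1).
8*sqrt(11)/11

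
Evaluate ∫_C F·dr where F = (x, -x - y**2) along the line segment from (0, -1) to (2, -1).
2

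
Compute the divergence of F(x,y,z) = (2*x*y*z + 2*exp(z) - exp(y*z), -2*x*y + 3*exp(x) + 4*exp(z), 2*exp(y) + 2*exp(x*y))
-2*x + 2*y*z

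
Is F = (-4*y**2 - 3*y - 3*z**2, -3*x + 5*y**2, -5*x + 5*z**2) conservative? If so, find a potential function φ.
No, ∇×F = (0, 5 - 6*z, 8*y) ≠ 0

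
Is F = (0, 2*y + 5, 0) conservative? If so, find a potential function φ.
Yes, F is conservative. φ = y*(y + 5)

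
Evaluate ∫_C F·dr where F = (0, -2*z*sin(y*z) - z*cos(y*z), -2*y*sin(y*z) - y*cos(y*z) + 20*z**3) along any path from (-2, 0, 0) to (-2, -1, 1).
sin(1) + 2*cos(1) + 3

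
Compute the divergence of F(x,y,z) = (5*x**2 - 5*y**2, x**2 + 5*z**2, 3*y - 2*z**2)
10*x - 4*z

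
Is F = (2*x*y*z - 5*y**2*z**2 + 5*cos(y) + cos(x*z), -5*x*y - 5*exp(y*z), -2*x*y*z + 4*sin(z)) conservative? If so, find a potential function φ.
No, ∇×F = (-2*x*z + 5*y*exp(y*z), 2*x*y - x*sin(x*z) - 10*y**2*z + 2*y*z, -2*x*z + 10*y*z**2 - 5*y + 5*sin(y)) ≠ 0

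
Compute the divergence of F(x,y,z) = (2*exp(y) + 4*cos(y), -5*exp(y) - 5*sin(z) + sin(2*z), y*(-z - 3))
-y - 5*exp(y)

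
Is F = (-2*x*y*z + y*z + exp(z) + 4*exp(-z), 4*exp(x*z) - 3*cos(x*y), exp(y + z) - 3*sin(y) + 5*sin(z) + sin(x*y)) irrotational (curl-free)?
No, ∇×F = (-4*x*exp(x*z) + x*cos(x*y) + exp(y + z) - 3*cos(y), -2*x*y - y*cos(x*y) + y + exp(z) - 4*exp(-z), 2*x*z + 3*y*sin(x*y) + 4*z*exp(x*z) - z)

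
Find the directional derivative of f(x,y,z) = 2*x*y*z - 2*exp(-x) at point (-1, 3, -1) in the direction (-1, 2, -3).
sqrt(14)*(14 - E)/7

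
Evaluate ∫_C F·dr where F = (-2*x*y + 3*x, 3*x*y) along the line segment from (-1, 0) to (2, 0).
9/2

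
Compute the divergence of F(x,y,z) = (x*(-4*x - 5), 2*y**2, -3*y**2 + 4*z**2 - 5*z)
-8*x + 4*y + 8*z - 10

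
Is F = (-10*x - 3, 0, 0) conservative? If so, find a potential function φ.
Yes, F is conservative. φ = x*(-5*x - 3)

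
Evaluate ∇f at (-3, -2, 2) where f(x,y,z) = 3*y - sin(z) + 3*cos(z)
(0, 3, -3*sin(2) - cos(2))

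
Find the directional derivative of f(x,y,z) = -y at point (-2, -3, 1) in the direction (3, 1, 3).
-sqrt(19)/19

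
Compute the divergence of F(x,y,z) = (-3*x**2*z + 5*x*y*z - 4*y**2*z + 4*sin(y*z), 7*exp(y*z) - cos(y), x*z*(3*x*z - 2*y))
6*x**2*z - 2*x*y - 6*x*z + 5*y*z + 7*z*exp(y*z) + sin(y)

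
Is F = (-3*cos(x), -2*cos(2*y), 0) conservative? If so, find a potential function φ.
Yes, F is conservative. φ = -3*sin(x) - sin(2*y)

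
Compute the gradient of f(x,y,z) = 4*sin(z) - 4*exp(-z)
(0, 0, 4*cos(z) + 4*exp(-z))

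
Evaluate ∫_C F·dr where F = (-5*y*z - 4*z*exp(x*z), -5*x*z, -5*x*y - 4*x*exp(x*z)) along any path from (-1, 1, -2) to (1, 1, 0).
6 + 4*exp(2)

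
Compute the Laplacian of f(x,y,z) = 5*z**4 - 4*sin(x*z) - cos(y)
4*x**2*sin(x*z) + 4*z**2*sin(x*z) + 60*z**2 + cos(y)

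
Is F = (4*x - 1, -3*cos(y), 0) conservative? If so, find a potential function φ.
Yes, F is conservative. φ = 2*x**2 - x - 3*sin(y)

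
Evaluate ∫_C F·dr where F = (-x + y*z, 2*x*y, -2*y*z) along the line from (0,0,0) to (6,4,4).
106/3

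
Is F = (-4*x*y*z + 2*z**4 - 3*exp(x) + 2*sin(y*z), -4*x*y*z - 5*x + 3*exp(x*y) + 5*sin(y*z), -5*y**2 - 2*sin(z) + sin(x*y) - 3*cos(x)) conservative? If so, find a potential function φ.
No, ∇×F = (4*x*y + x*cos(x*y) - 5*y*cos(y*z) - 10*y, -4*x*y - y*cos(x*y) + 2*y*cos(y*z) + 8*z**3 - 3*sin(x), 4*x*z - 4*y*z + 3*y*exp(x*y) - 2*z*cos(y*z) - 5) ≠ 0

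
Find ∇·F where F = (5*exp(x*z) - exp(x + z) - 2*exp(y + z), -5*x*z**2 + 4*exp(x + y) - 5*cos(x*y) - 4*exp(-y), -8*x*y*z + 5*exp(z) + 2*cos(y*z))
((-8*x*y + 5*x*sin(x*y) - 2*y*sin(y*z) + 5*z*exp(x*z) + 5*exp(z) + 4*exp(x + y) - exp(x + z))*exp(y) + 4)*exp(-y)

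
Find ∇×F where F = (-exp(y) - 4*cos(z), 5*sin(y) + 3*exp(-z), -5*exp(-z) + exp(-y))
(3*exp(-z) - exp(-y), 4*sin(z), exp(y))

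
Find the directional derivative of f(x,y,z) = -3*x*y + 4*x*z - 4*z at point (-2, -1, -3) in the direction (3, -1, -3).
3*sqrt(19)/19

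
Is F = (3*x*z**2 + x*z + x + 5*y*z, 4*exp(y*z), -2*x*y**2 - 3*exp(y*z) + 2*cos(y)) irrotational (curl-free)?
No, ∇×F = (-4*x*y - 4*y*exp(y*z) - 3*z*exp(y*z) - 2*sin(y), 6*x*z + x + 2*y**2 + 5*y, -5*z)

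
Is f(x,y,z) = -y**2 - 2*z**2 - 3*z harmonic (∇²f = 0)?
No, ∇²f = -6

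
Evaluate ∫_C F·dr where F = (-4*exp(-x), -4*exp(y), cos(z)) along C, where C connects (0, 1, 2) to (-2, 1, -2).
-4 - 2*sin(2) + 4*exp(2)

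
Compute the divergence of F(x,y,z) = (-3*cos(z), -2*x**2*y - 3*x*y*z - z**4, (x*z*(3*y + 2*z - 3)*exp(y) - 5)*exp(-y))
x*(-2*x + 3*y + z - 3)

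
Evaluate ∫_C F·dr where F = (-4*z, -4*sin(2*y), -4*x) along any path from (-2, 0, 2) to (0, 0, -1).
-16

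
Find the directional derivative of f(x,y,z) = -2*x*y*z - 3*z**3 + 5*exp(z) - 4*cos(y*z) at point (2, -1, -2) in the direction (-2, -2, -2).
sqrt(3)*(-5 + 12*exp(2)*sin(2) + 28*exp(2))*exp(-2)/3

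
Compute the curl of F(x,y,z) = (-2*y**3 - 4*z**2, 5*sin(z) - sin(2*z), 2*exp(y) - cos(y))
(2*exp(y) + sin(y) - 5*cos(z) + 2*cos(2*z), -8*z, 6*y**2)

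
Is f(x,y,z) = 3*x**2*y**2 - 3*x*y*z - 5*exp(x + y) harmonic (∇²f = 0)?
No, ∇²f = 6*x**2 + 6*y**2 - 10*exp(x + y)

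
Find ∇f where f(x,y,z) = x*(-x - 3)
(-2*x - 3, 0, 0)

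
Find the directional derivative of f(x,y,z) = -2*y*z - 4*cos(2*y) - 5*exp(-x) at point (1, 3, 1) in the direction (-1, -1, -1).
sqrt(3)*(-5 + 8*E*(1 - sin(6)))*exp(-1)/3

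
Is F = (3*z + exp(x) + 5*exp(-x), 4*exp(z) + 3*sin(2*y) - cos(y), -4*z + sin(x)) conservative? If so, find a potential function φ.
No, ∇×F = (-4*exp(z), 3 - cos(x), 0) ≠ 0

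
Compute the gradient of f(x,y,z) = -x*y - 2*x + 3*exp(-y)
(-y - 2, -x - 3*exp(-y), 0)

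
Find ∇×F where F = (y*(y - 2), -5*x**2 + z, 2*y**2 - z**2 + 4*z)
(4*y - 1, 0, -10*x - 2*y + 2)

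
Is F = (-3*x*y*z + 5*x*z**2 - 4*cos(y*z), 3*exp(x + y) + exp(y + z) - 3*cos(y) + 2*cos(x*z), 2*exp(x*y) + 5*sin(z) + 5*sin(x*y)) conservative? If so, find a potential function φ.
No, ∇×F = (2*x*exp(x*y) + 2*x*sin(x*z) + 5*x*cos(x*y) - exp(y + z), -3*x*y + 10*x*z - 2*y*exp(x*y) + 4*y*sin(y*z) - 5*y*cos(x*y), 3*x*z - 2*z*sin(x*z) - 4*z*sin(y*z) + 3*exp(x + y)) ≠ 0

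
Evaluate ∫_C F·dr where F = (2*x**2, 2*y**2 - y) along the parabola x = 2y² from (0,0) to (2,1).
11/2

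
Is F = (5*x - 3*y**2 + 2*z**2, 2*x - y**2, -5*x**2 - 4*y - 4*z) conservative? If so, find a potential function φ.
No, ∇×F = (-4, 10*x + 4*z, 6*y + 2) ≠ 0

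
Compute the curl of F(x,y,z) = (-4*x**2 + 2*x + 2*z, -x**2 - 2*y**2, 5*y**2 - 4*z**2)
(10*y, 2, -2*x)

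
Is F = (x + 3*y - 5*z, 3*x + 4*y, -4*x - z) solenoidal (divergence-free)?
No, ∇·F = 4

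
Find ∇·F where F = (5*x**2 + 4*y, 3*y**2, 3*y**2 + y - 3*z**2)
10*x + 6*y - 6*z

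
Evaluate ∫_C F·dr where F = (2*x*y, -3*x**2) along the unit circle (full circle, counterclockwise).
0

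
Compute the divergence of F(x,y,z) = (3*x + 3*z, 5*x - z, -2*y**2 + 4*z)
7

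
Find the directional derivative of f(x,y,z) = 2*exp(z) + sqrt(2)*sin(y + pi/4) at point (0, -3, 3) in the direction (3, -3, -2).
-2*sqrt(22)*exp(3)/11 - 3*sqrt(11)*sin(pi/4 + 3)/11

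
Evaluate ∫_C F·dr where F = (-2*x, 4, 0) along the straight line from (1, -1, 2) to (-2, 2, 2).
9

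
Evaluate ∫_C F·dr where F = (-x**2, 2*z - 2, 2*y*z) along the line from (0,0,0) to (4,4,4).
88/3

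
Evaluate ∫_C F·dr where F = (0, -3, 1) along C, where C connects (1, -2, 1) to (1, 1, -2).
-12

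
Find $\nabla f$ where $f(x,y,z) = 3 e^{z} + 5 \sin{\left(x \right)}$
(5*cos(x), 0, 3*exp(z))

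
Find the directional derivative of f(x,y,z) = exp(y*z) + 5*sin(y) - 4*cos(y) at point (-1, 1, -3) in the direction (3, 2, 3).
sqrt(22)*(-3 + 2*(5*cos(1) + 4*sin(1))*exp(3))*exp(-3)/22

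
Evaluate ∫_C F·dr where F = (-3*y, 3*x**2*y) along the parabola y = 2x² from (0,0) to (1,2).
2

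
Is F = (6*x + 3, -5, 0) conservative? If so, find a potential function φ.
Yes, F is conservative. φ = 3*x**2 + 3*x - 5*y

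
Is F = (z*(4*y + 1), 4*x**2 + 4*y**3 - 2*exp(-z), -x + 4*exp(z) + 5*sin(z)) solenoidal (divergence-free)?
No, ∇·F = 12*y**2 + 4*exp(z) + 5*cos(z)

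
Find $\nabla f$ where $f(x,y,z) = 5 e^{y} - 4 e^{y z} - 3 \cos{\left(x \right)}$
(3*sin(x), -4*z*exp(y*z) + 5*exp(y), -4*y*exp(y*z))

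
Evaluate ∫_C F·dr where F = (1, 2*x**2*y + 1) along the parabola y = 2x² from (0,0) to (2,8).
542/3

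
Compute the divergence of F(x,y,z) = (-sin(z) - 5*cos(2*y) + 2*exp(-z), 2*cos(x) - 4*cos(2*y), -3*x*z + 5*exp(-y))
-3*x + 8*sin(2*y)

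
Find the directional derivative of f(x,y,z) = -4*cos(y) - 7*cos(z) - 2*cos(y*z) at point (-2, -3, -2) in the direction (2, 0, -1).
sqrt(5)*(6*sin(6) + 7*sin(2))/5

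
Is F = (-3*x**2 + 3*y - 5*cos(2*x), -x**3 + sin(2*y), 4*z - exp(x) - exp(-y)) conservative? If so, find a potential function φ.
No, ∇×F = (exp(-y), exp(x), -3*x**2 - 3) ≠ 0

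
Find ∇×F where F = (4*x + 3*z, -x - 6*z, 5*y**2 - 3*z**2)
(10*y + 6, 3, -1)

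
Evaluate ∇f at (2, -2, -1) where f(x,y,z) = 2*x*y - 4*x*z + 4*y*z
(0, 0, -16)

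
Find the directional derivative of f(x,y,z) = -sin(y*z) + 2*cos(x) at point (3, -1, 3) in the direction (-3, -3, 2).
sqrt(22)*(11*cos(3) + 6*sin(3))/22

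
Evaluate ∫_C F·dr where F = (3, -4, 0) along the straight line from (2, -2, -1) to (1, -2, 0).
-3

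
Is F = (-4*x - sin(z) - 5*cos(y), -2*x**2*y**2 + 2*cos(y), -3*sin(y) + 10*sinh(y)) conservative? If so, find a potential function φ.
No, ∇×F = (-3*cos(y) + 10*cosh(y), -cos(z), -4*x*y**2 - 5*sin(y)) ≠ 0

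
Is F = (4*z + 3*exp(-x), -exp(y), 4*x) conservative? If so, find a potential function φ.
Yes, F is conservative. φ = 4*x*z - exp(y) - 3*exp(-x)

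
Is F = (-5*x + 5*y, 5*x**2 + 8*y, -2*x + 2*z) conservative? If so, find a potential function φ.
No, ∇×F = (0, 2, 10*x - 5) ≠ 0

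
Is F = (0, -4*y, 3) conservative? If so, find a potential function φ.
Yes, F is conservative. φ = -2*y**2 + 3*z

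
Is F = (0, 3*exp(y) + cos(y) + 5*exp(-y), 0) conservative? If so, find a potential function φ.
Yes, F is conservative. φ = 3*exp(y) + sin(y) - 5*exp(-y)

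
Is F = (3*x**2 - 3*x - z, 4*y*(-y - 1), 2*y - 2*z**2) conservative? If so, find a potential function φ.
No, ∇×F = (2, -1, 0) ≠ 0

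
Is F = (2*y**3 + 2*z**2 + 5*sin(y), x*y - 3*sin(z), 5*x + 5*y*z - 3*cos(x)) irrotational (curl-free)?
No, ∇×F = (5*z + 3*cos(z), 4*z - 3*sin(x) - 5, -6*y**2 + y - 5*cos(y))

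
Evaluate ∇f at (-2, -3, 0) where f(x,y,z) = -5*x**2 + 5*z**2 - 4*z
(20, 0, -4)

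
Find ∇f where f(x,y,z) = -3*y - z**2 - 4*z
(0, -3, -2*z - 4)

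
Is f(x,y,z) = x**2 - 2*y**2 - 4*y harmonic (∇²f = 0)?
No, ∇²f = -2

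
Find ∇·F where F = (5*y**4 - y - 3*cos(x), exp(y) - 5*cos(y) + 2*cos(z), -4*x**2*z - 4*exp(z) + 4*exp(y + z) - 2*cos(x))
-4*x**2 + exp(y) - 4*exp(z) + 4*exp(y + z) + 3*sin(x) + 5*sin(y)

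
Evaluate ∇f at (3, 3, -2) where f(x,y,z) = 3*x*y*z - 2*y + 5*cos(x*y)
(-18 - 15*sin(9), -20 - 15*sin(9), 27)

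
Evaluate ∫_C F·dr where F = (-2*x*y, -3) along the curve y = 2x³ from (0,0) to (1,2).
-34/5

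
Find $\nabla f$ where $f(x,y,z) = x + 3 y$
(1, 3, 0)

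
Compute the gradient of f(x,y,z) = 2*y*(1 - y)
(0, 2 - 4*y, 0)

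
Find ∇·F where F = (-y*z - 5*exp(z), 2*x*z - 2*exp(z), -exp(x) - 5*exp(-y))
0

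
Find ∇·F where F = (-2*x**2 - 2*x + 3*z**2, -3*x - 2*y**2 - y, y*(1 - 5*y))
-4*x - 4*y - 3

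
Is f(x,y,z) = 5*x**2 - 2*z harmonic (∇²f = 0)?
No, ∇²f = 10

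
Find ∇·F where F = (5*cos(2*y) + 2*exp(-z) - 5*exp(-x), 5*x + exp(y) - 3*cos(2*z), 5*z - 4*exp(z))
exp(y) - 4*exp(z) + 5 + 5*exp(-x)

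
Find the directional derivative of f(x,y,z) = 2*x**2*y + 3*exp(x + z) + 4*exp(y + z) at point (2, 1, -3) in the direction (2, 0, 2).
sqrt(2)*(2 + 3*E + 4*exp(2))*exp(-2)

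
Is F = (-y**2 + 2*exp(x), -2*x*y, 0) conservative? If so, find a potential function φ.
Yes, F is conservative. φ = -x*y**2 + 2*exp(x)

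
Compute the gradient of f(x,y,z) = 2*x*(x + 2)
(4*x + 4, 0, 0)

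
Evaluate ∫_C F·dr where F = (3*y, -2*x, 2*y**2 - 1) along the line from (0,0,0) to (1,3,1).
13/2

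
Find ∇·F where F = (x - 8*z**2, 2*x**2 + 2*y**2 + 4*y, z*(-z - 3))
4*y - 2*z + 2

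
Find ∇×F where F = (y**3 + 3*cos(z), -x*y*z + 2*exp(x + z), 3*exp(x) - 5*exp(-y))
(x*y - 2*exp(x + z) + 5*exp(-y), -3*exp(x) - 3*sin(z), -3*y**2 - y*z + 2*exp(x + z))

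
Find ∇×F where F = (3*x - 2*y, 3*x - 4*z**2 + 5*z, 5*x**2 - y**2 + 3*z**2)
(-2*y + 8*z - 5, -10*x, 5)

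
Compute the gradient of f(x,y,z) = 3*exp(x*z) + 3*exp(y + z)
(3*z*exp(x*z), 3*exp(y + z), 3*x*exp(x*z) + 3*exp(y + z))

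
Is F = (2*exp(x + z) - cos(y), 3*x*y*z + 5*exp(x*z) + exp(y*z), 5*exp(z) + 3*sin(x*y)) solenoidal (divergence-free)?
No, ∇·F = 3*x*z + z*exp(y*z) + 5*exp(z) + 2*exp(x + z)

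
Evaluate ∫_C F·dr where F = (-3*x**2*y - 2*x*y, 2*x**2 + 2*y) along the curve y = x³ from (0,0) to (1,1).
13/10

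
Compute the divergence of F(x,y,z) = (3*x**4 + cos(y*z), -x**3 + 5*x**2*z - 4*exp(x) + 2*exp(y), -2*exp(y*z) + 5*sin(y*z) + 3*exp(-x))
12*x**3 - 2*y*exp(y*z) + 5*y*cos(y*z) + 2*exp(y)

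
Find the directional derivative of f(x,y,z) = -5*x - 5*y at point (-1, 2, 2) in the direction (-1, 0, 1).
5*sqrt(2)/2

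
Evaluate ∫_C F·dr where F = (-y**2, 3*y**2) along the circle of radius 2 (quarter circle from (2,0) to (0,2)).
40/3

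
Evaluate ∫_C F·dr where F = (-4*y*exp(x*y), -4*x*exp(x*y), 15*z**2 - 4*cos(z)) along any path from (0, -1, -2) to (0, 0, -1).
-4*sin(2) + 4*sin(1) + 35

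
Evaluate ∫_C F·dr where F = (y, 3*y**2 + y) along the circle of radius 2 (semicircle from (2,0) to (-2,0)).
-2*pi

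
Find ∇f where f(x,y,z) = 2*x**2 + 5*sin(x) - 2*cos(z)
(4*x + 5*cos(x), 0, 2*sin(z))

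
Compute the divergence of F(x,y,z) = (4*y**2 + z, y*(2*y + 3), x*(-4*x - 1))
4*y + 3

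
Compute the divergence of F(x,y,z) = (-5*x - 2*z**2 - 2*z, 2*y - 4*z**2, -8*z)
-11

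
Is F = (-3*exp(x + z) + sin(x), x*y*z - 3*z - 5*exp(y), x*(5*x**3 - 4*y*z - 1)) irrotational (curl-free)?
No, ∇×F = (-x*y - 4*x*z + 3, -20*x**3 + 4*y*z - 3*exp(x + z) + 1, y*z)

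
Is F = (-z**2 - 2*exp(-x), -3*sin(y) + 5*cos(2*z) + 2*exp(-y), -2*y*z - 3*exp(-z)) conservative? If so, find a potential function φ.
No, ∇×F = (-2*z + 10*sin(2*z), -2*z, 0) ≠ 0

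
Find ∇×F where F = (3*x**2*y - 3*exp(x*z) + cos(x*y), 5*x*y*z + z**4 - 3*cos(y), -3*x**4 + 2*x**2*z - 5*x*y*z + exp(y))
(-5*x*y - 5*x*z - 4*z**3 + exp(y), 12*x**3 - 4*x*z - 3*x*exp(x*z) + 5*y*z, -3*x**2 + x*sin(x*y) + 5*y*z)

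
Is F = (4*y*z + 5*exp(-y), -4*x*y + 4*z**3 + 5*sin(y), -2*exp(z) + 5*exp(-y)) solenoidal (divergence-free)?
No, ∇·F = -4*x - 2*exp(z) + 5*cos(y)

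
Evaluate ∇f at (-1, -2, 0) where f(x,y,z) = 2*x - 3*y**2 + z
(2, 12, 1)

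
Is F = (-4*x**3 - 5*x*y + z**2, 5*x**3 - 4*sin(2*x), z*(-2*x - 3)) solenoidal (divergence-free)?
No, ∇·F = -12*x**2 - 2*x - 5*y - 3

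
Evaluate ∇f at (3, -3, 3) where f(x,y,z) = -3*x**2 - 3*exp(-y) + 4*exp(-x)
(-18 - 4*exp(-3), 3*exp(3), 0)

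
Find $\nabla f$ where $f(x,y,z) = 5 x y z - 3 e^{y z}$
(5*y*z, z*(5*x - 3*exp(y*z)), y*(5*x - 3*exp(y*z)))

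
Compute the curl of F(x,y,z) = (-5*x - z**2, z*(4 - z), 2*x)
(2*z - 4, -2*z - 2, 0)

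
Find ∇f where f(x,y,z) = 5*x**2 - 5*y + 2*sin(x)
(10*x + 2*cos(x), -5, 0)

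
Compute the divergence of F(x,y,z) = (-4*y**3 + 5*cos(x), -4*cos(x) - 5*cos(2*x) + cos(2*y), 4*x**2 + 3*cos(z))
-5*sin(x) - 2*sin(2*y) - 3*sin(z)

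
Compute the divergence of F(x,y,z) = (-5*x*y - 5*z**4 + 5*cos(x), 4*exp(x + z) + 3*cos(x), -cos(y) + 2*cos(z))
-5*y - 5*sin(x) - 2*sin(z)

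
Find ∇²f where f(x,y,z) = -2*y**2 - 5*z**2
-14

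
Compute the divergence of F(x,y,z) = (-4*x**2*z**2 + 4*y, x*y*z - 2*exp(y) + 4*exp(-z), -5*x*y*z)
-5*x*y - 8*x*z**2 + x*z - 2*exp(y)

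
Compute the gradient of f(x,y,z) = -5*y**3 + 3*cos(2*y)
(0, -15*y**2 - 6*sin(2*y), 0)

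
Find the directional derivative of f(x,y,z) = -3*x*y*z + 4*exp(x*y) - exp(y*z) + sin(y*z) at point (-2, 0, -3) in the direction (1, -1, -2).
13*sqrt(6)/3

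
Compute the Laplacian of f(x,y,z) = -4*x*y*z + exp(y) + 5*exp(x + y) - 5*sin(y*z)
5*y**2*sin(y*z) + 5*z**2*sin(y*z) + exp(y) + 10*exp(x + y)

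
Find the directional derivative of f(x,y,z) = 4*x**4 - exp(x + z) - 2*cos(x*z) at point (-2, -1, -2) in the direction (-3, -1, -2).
sqrt(14)*(20*exp(4)*sin(4) + 5 + 384*exp(4))*exp(-4)/14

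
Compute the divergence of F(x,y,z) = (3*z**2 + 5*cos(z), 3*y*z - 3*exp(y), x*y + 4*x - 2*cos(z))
3*z - 3*exp(y) + 2*sin(z)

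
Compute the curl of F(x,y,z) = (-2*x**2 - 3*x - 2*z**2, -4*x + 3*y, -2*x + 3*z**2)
(0, 2 - 4*z, -4)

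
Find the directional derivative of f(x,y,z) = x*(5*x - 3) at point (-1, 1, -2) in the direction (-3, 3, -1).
39*sqrt(19)/19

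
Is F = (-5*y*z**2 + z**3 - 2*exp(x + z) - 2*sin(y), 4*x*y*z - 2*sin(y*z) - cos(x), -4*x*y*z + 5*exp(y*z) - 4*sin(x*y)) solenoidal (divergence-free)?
No, ∇·F = -4*x*y + 4*x*z + 5*y*exp(y*z) - 2*z*cos(y*z) - 2*exp(x + z)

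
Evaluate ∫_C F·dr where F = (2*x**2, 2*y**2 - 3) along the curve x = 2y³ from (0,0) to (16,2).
2730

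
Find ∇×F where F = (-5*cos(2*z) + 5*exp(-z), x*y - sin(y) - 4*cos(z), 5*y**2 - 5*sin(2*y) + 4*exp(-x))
(10*y - 4*sin(z) - 10*cos(2*y), 10*sin(2*z) - 5*exp(-z) + 4*exp(-x), y)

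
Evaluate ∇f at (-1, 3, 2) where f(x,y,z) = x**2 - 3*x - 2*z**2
(-5, 0, -8)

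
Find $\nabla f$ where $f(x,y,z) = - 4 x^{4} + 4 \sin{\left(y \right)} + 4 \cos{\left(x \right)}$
(-16*x**3 - 4*sin(x), 4*cos(y), 0)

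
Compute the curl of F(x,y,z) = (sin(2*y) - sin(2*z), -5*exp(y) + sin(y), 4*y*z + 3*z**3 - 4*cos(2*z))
(4*z, -2*cos(2*z), -2*cos(2*y))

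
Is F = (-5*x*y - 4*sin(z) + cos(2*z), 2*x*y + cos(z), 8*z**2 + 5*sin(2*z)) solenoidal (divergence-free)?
No, ∇·F = 2*x - 5*y + 16*z + 10*cos(2*z)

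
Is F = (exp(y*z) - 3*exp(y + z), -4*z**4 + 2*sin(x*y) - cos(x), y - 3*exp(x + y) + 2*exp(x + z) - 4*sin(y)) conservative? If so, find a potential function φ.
No, ∇×F = (16*z**3 - 3*exp(x + y) - 4*cos(y) + 1, y*exp(y*z) + 3*exp(x + y) - 2*exp(x + z) - 3*exp(y + z), 2*y*cos(x*y) - z*exp(y*z) + 3*exp(y + z) + sin(x)) ≠ 0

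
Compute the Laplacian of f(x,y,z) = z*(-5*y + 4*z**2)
24*z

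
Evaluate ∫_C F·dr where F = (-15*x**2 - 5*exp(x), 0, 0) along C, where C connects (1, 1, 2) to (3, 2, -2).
-130 - 5*exp(3) + 5*E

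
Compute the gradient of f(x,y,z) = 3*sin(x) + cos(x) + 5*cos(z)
(-sin(x) + 3*cos(x), 0, -5*sin(z))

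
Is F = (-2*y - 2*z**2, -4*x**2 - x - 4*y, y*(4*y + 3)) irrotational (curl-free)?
No, ∇×F = (8*y + 3, -4*z, 1 - 8*x)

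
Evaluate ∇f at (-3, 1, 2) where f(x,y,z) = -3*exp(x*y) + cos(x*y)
(-3*exp(-3) + sin(3), -3*sin(3) + 9*exp(-3), 0)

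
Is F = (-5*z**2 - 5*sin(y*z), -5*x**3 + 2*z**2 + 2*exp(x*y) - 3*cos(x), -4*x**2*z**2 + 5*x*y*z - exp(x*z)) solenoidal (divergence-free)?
No, ∇·F = x*(-8*x*z + 5*y + 2*exp(x*y) - exp(x*z))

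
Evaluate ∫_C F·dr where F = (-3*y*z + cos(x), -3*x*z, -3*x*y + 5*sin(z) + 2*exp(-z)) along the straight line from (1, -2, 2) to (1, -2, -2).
-24 - 4*sinh(2)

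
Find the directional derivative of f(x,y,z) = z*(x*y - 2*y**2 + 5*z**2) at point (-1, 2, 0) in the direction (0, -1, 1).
-5*sqrt(2)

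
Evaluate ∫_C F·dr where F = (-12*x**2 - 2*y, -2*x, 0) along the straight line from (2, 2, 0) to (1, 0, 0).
36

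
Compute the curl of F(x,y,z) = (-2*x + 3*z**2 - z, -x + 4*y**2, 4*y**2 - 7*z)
(8*y, 6*z - 1, -1)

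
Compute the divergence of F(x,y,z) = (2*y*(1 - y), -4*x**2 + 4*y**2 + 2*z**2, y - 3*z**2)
8*y - 6*z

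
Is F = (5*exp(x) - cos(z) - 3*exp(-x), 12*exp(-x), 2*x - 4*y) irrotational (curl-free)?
No, ∇×F = (-4, sin(z) - 2, -12*exp(-x))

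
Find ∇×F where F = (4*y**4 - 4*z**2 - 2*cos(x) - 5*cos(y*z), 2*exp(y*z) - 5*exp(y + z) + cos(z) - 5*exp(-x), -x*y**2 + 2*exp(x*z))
(-2*x*y - 2*y*exp(y*z) + 5*exp(y + z) + sin(z), y**2 + 5*y*sin(y*z) - 2*z*exp(x*z) - 8*z, -16*y**3 - 5*z*sin(y*z) + 5*exp(-x))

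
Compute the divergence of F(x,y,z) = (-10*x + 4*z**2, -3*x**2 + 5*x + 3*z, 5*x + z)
-9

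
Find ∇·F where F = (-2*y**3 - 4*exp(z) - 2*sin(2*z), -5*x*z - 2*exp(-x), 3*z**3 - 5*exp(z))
9*z**2 - 5*exp(z)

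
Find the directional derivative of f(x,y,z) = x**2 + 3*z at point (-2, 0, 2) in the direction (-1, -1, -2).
-sqrt(6)/3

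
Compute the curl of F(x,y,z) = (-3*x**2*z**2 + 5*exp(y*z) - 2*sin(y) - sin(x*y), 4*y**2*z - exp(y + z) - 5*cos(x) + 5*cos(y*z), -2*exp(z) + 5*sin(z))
(-4*y**2 + 5*y*sin(y*z) + exp(y + z), -6*x**2*z + 5*y*exp(y*z), x*cos(x*y) - 5*z*exp(y*z) + 5*sin(x) + 2*cos(y))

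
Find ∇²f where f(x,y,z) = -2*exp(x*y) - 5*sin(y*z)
-2*x**2*exp(x*y) - 2*y**2*exp(x*y) + 5*y**2*sin(y*z) + 5*z**2*sin(y*z)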